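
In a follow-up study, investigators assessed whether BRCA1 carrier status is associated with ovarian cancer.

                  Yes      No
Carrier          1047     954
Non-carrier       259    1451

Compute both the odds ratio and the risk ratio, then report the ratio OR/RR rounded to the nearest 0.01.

Cells: a = 1047, b = 954, c = 259, d = 1451.
OR = (1047·1451)/(954·259) = 1519197/247086 = 6.14845
Risk in exposed = 1047/2001 = 0.52324; risk in unexposed = 259/1710 = 0.15146; RR = 3.45459
OR/RR = 6.14845 / 3.45459 = 1.77980
The outcome is not rare, so the OR lies further from 1 than the RR.

1.78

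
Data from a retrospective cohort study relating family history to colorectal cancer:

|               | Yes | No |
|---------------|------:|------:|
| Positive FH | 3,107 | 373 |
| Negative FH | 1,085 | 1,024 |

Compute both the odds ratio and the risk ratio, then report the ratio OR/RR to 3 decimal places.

Cells: a = 3107, b = 373, c = 1085, d = 1024.
OR = (3107·1024)/(373·1085) = 3181568/404705 = 7.86145
Risk in exposed = 3107/3480 = 0.89282; risk in unexposed = 1085/2109 = 0.51446; RR = 1.73544
OR/RR = 7.86145 / 1.73544 = 4.52995
The outcome is not rare, so the OR lies further from 1 than the RR.

4.530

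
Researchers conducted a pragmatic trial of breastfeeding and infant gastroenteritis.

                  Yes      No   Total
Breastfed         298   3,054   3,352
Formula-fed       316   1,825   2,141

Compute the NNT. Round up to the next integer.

18

Risk in treated group = 298/3352 = 0.08890; risk in control = 316/2141 = 0.14759.
Absolute risk reduction = 0.14759 − 0.08890 = 0.05869
NNT = 1 / ARR = 1 / 0.05869 = 17.038 → round up → 18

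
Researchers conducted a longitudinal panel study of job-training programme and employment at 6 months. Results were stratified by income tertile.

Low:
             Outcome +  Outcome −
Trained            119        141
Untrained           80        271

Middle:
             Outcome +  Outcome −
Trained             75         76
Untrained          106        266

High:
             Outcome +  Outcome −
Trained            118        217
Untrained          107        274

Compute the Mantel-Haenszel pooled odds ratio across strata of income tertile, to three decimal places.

2.053

OR_MH = Σ(aᵢdᵢ/nᵢ) / Σ(bᵢcᵢ/nᵢ), where nᵢ is the stratum total.
Stratum 1 (Low): n = 611; a·d/n = 119·271/611 = 52.7807; b·c/n = 141·80/611 = 18.4615
Stratum 2 (Middle): n = 523; a·d/n = 75·266/523 = 38.1453; b·c/n = 76·106/523 = 15.4034
Stratum 3 (High): n = 716; a·d/n = 118·274/716 = 45.1564; b·c/n = 217·107/716 = 32.4288
OR_MH = (52.7807 + 38.1453 + 45.1564) / (18.4615 + 15.4034 + 32.4288) = 136.0824 / 66.2938 = 2.05272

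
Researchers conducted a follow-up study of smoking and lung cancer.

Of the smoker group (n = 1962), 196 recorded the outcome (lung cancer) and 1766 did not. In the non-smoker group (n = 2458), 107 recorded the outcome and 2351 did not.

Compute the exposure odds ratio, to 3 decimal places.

2.439

From the description: a = 196, b = 1766, c = 107, d = 2351.
OR = (a·d)/(b·c) = (196 × 2351) / (1766 × 107) = 460796 / 188962 = 2.43856
The odds of lung cancer are about 2.44 times as high in the smoker group.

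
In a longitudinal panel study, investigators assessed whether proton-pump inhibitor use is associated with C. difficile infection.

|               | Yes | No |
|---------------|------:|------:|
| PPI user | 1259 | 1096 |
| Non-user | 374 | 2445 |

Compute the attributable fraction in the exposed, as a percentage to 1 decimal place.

Cells: a = 1259, b = 1096, c = 374, d = 2445.
Risk in exposed = 1259/2355 = 0.53461; risk in unexposed = 374/2819 = 0.13267.
RR = 0.53461/0.13267 = 4.02957
AR% = (RR − 1)/RR × 100 = (4.02957 − 1)/4.02957 × 100 = 75.1834%

75.2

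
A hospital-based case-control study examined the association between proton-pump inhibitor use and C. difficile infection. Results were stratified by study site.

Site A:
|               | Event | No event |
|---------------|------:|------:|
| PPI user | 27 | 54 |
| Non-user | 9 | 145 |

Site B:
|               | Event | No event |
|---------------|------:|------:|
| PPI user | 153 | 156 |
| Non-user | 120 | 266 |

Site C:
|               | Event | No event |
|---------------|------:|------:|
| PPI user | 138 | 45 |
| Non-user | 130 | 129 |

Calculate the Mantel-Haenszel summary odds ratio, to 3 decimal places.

2.734

OR_MH = Σ(aᵢdᵢ/nᵢ) / Σ(bᵢcᵢ/nᵢ), where nᵢ is the stratum total.
Stratum 1 (Site A): n = 235; a·d/n = 27·145/235 = 16.6596; b·c/n = 54·9/235 = 2.0681
Stratum 2 (Site B): n = 695; a·d/n = 153·266/695 = 58.5583; b·c/n = 156·120/695 = 26.9353
Stratum 3 (Site C): n = 442; a·d/n = 138·129/442 = 40.2760; b·c/n = 45·130/442 = 13.2353
OR_MH = (16.6596 + 58.5583 + 40.2760) / (2.0681 + 26.9353 + 13.2353) = 115.4939 / 42.2386 = 2.73432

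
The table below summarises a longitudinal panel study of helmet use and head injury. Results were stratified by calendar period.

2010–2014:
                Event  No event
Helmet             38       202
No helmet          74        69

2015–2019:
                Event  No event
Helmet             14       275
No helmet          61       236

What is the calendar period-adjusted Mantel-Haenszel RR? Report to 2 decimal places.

RR_MH = Σ(aᵢ·n₀ᵢ/nᵢ) / Σ(cᵢ·n₁ᵢ/nᵢ), with n₁ᵢ = aᵢ+bᵢ (exposed), n₀ᵢ = cᵢ+dᵢ (unexposed), nᵢ = n₁ᵢ+n₀ᵢ.
Stratum 1 (2010–2014): n₁ = 240, n₀ = 143, n = 383; a·n₀/n = 38·143/383 = 14.1880; c·n₁/n = 74·240/383 = 46.3708
Stratum 2 (2015–2019): n₁ = 289, n₀ = 297, n = 586; a·n₀/n = 14·297/586 = 7.0956; c·n₁/n = 61·289/586 = 30.0836
RR_MH = (14.1880 + 7.0956) / (46.3708 + 30.0836) = 21.2836 / 76.4544 = 0.27838

0.28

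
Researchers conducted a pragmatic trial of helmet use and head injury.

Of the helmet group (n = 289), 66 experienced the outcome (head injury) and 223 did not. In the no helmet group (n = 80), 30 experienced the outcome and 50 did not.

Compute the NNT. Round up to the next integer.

7

Risk in treated group = 66/289 = 0.22837; risk in control = 30/80 = 0.37500.
Absolute risk reduction = 0.37500 − 0.22837 = 0.14663
NNT = 1 / ARR = 1 / 0.14663 = 6.820 → round up → 7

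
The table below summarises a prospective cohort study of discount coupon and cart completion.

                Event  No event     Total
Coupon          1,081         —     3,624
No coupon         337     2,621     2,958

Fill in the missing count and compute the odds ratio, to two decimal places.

3.31

The missing cell is in the exposed row: 3624 − 1081 = 2543.
So a = 1081, b = 2543, c = 337, d = 2621.
OR = (a·d)/(b·c) = (1081 × 2621) / (2543 × 337) = 2833301 / 856991 = 3.30610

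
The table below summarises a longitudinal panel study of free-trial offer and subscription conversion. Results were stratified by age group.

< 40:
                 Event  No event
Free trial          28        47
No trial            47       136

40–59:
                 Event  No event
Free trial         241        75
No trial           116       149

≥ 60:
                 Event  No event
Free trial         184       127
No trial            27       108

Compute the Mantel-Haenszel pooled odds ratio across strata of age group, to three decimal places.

3.879

OR_MH = Σ(aᵢdᵢ/nᵢ) / Σ(bᵢcᵢ/nᵢ), where nᵢ is the stratum total.
Stratum 1 (< 40): n = 258; a·d/n = 28·136/258 = 14.7597; b·c/n = 47·47/258 = 8.5620
Stratum 2 (40–59): n = 581; a·d/n = 241·149/581 = 61.8055; b·c/n = 75·116/581 = 14.9742
Stratum 3 (≥ 60): n = 446; a·d/n = 184·108/446 = 44.5561; b·c/n = 127·27/446 = 7.6883
OR_MH = (14.7597 + 61.8055 + 44.5561) / (8.5620 + 14.9742 + 7.6883) = 121.1213 / 31.2245 = 3.87904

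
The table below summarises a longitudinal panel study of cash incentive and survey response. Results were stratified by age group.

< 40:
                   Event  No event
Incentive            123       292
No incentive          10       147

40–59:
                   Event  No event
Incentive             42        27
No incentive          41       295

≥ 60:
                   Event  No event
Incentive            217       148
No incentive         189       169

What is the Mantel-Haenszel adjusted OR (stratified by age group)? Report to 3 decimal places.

OR_MH = Σ(aᵢdᵢ/nᵢ) / Σ(bᵢcᵢ/nᵢ), where nᵢ is the stratum total.
Stratum 1 (< 40): n = 572; a·d/n = 123·147/572 = 31.6101; b·c/n = 292·10/572 = 5.1049
Stratum 2 (40–59): n = 405; a·d/n = 42·295/405 = 30.5926; b·c/n = 27·41/405 = 2.7333
Stratum 3 (≥ 60): n = 723; a·d/n = 217·169/723 = 50.7234; b·c/n = 148·189/723 = 38.6888
OR_MH = (31.6101 + 30.5926 + 50.7234) / (5.1049 + 2.7333 + 38.6888) = 112.9261 / 46.5270 = 2.42711

2.427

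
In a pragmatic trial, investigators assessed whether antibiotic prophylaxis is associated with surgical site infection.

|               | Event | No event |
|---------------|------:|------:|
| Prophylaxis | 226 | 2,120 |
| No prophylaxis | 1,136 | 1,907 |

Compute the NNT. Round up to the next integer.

Risk in treated group = 226/2346 = 0.09633; risk in control = 1136/3043 = 0.37332.
Absolute risk reduction = 0.37332 − 0.09633 = 0.27698
NNT = 1 / ARR = 1 / 0.27698 = 3.610 → round up → 4

4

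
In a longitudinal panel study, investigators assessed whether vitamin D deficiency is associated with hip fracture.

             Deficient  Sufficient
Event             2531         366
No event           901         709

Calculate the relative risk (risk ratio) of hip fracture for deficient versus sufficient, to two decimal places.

2.17

Reading the table with exposure as columns: a = 2531 (Deficient, case), b = 901 (Deficient, non-case), c = 366 (Sufficient, case), d = 709.
Risk in exposed = 2531/3432 = 0.73747; risk in unexposed = 366/1075 = 0.34047.
RR = 0.73747 / 0.34047 = 2.16607
The risk among the exposed is 2.17 times that among the unexposed.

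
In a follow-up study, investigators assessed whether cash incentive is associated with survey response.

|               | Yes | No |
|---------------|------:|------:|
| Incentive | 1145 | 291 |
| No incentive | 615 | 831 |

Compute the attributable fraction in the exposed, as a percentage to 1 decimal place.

46.7

Cells: a = 1145, b = 291, c = 615, d = 831.
Risk in exposed = 1145/1436 = 0.79735; risk in unexposed = 615/1446 = 0.42531.
RR = 0.79735/0.42531 = 1.87475
AR% = (RR − 1)/RR × 100 = (1.87475 − 1)/1.87475 × 100 = 46.6597%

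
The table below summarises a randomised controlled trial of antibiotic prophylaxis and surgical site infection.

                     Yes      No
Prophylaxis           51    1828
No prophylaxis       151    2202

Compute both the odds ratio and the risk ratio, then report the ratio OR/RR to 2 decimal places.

0.96

Cells: a = 51, b = 1828, c = 151, d = 2202.
OR = (51·2202)/(1828·151) = 112302/276028 = 0.40685
Risk in exposed = 51/1879 = 0.02714; risk in unexposed = 151/2353 = 0.06417; RR = 0.42295
OR/RR = 0.40685 / 0.42295 = 0.96194
The outcome is rare in both groups, so OR ≈ RR (ratio near 1).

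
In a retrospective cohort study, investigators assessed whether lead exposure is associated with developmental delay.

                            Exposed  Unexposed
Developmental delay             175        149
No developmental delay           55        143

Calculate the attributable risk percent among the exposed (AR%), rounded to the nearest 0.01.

Reading the table with exposure as columns: a = 175 (Exposed, case), b = 55 (Exposed, non-case), c = 149 (Unexposed, case), d = 143.
Risk in exposed = 175/230 = 0.76087; risk in unexposed = 149/292 = 0.51027.
RR = 0.76087/0.51027 = 1.49110
AR% = (RR − 1)/RR × 100 = (1.49110 − 1)/1.49110 × 100 = 32.9354%

32.94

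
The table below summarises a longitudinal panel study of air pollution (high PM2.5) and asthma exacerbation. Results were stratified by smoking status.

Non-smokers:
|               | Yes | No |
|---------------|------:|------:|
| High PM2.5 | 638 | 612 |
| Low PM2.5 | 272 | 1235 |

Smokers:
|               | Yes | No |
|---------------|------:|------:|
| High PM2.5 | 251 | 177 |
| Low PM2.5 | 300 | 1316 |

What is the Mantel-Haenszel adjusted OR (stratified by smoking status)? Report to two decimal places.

5.18

OR_MH = Σ(aᵢdᵢ/nᵢ) / Σ(bᵢcᵢ/nᵢ), where nᵢ is the stratum total.
Stratum 1 (Non-smokers): n = 2757; a·d/n = 638·1235/2757 = 285.7925; b·c/n = 612·272/2757 = 60.3787
Stratum 2 (Smokers): n = 2044; a·d/n = 251·1316/2044 = 161.6027; b·c/n = 177·300/2044 = 25.9785
OR_MH = (285.7925 + 161.6027) / (60.3787 + 25.9785) = 447.3953 / 86.3571 = 5.18076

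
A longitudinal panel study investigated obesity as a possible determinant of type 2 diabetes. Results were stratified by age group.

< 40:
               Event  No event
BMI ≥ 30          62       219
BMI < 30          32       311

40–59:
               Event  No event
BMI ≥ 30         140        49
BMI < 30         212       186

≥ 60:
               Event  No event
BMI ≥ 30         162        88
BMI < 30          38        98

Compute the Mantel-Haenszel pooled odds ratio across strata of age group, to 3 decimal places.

OR_MH = Σ(aᵢdᵢ/nᵢ) / Σ(bᵢcᵢ/nᵢ), where nᵢ is the stratum total.
Stratum 1 (< 40): n = 624; a·d/n = 62·311/624 = 30.9006; b·c/n = 219·32/624 = 11.2308
Stratum 2 (40–59): n = 587; a·d/n = 140·186/587 = 44.3612; b·c/n = 49·212/587 = 17.6968
Stratum 3 (≥ 60): n = 386; a·d/n = 162·98/386 = 41.1295; b·c/n = 88·38/386 = 8.6632
OR_MH = (30.9006 + 44.3612 + 41.1295) / (11.2308 + 17.6968 + 8.6632) = 116.3913 / 37.5907 = 3.09628

3.096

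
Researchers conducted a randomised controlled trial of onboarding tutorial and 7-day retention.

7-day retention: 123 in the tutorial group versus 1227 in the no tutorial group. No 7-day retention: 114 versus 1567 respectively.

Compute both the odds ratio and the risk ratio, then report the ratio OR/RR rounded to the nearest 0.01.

1.17

From the description: a = 123, b = 114, c = 1227, d = 1567.
OR = (123·1567)/(114·1227) = 192741/139878 = 1.37792
Risk in exposed = 123/237 = 0.51899; risk in unexposed = 1227/2794 = 0.43916; RR = 1.18179
OR/RR = 1.37792 / 1.18179 = 1.16597
The outcome is not rare, so the OR lies further from 1 than the RR.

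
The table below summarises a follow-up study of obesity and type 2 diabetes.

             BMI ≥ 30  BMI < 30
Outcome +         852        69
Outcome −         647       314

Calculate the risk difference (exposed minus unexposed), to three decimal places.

0.388

Reading the table with exposure as columns: a = 852 (BMI ≥ 30, case), b = 647 (BMI ≥ 30, non-case), c = 69 (BMI < 30, case), d = 314.
Risk in exposed = 852/1499 = 0.568379; risk in unexposed = 69/383 = 0.180157.
Risk difference = 0.568379 − 0.180157 = 0.388222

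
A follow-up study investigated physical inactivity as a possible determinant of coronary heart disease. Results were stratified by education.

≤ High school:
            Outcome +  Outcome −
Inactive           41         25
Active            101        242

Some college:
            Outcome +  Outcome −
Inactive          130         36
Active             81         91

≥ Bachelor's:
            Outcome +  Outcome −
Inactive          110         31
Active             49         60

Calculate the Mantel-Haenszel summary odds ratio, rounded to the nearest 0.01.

4.10

OR_MH = Σ(aᵢdᵢ/nᵢ) / Σ(bᵢcᵢ/nᵢ), where nᵢ is the stratum total.
Stratum 1 (≤ High school): n = 409; a·d/n = 41·242/409 = 24.2592; b·c/n = 25·101/409 = 6.1736
Stratum 2 (Some college): n = 338; a·d/n = 130·91/338 = 35.0000; b·c/n = 36·81/338 = 8.6272
Stratum 3 (≥ Bachelor's): n = 250; a·d/n = 110·60/250 = 26.4000; b·c/n = 31·49/250 = 6.0760
OR_MH = (24.2592 + 35.0000 + 26.4000) / (6.1736 + 8.6272 + 6.0760) = 85.6592 / 20.8768 = 4.10308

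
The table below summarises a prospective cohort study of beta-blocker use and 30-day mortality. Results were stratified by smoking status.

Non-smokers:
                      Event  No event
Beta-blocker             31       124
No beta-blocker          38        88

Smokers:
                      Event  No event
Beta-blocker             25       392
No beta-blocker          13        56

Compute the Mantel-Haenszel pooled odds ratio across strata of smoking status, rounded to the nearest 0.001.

0.462

OR_MH = Σ(aᵢdᵢ/nᵢ) / Σ(bᵢcᵢ/nᵢ), where nᵢ is the stratum total.
Stratum 1 (Non-smokers): n = 281; a·d/n = 31·88/281 = 9.7082; b·c/n = 124·38/281 = 16.7687
Stratum 2 (Smokers): n = 486; a·d/n = 25·56/486 = 2.8807; b·c/n = 392·13/486 = 10.4856
OR_MH = (9.7082 + 2.8807) / (16.7687 + 10.4856) = 12.5888 / 27.2543 = 0.46190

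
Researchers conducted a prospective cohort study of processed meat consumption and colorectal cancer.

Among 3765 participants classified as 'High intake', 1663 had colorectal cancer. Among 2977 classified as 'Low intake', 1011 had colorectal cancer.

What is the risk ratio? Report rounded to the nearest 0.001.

From the description: a = 1663, b = 2102, c = 1011, d = 1966.
Risk in exposed = 1663/3765 = 0.44170; risk in unexposed = 1011/2977 = 0.33960.
RR = 0.44170 / 0.33960 = 1.30063
The risk among the exposed is 1.30 times that among the unexposed.

1.301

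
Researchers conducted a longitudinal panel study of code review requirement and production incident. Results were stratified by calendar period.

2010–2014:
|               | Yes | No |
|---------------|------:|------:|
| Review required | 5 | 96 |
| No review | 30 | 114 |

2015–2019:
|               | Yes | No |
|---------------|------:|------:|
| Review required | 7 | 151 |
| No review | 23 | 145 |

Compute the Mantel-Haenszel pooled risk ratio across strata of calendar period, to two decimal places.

0.28

RR_MH = Σ(aᵢ·n₀ᵢ/nᵢ) / Σ(cᵢ·n₁ᵢ/nᵢ), with n₁ᵢ = aᵢ+bᵢ (exposed), n₀ᵢ = cᵢ+dᵢ (unexposed), nᵢ = n₁ᵢ+n₀ᵢ.
Stratum 1 (2010–2014): n₁ = 101, n₀ = 144, n = 245; a·n₀/n = 5·144/245 = 2.9388; c·n₁/n = 30·101/245 = 12.3673
Stratum 2 (2015–2019): n₁ = 158, n₀ = 168, n = 326; a·n₀/n = 7·168/326 = 3.6074; c·n₁/n = 23·158/326 = 11.1472
RR_MH = (2.9388 + 3.6074) / (12.3673 + 11.1472) = 6.5461 / 23.5146 = 0.27839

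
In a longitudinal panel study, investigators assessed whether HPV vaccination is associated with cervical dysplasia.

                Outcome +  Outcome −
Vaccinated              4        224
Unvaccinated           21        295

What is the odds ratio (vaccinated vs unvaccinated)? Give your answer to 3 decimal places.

0.251

Cells: a = 4, b = 224, c = 21, d = 295.
OR = (a·d)/(b·c) = (4 × 295) / (224 × 21) = 1180 / 4704 = 0.25085
Exposure is associated with lower odds of cervical dysplasia (OR = 0.25 < 1).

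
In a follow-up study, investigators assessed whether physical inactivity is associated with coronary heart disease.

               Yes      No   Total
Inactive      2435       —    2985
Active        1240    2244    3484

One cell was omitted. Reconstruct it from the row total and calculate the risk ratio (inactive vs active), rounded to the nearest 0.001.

The missing cell is in the exposed row: 2985 − 2435 = 550.
So a = 2435, b = 550, c = 1240, d = 2244.
RR = [a/(a+b)] / [c/(c+d)] = (2435/2985) / (1240/3484) = 0.81575/0.35591 = 2.29198

2.292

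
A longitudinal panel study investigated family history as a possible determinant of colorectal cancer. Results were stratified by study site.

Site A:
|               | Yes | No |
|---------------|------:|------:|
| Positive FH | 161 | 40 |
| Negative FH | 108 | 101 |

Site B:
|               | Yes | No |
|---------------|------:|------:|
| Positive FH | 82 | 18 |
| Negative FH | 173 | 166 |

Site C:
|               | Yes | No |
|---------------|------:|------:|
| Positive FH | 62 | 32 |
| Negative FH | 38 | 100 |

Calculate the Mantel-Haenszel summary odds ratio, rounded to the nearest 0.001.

OR_MH = Σ(aᵢdᵢ/nᵢ) / Σ(bᵢcᵢ/nᵢ), where nᵢ is the stratum total.
Stratum 1 (Site A): n = 410; a·d/n = 161·101/410 = 39.6610; b·c/n = 40·108/410 = 10.5366
Stratum 2 (Site B): n = 439; a·d/n = 82·166/439 = 31.0068; b·c/n = 18·173/439 = 7.0934
Stratum 3 (Site C): n = 232; a·d/n = 62·100/232 = 26.7241; b·c/n = 32·38/232 = 5.2414
OR_MH = (39.6610 + 31.0068 + 26.7241) / (10.5366 + 7.0934 + 5.2414) = 97.3919 / 22.8714 = 4.25825

4.258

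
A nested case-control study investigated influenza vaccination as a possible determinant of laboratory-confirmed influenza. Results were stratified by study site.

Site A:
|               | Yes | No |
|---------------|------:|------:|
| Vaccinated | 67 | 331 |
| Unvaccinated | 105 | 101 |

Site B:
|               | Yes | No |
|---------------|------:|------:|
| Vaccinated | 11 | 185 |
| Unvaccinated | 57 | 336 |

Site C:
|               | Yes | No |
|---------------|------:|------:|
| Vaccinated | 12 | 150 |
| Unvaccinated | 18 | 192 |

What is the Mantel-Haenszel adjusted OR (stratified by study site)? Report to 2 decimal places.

OR_MH = Σ(aᵢdᵢ/nᵢ) / Σ(bᵢcᵢ/nᵢ), where nᵢ is the stratum total.
Stratum 1 (Site A): n = 604; a·d/n = 67·101/604 = 11.2036; b·c/n = 331·105/604 = 57.5414
Stratum 2 (Site B): n = 589; a·d/n = 11·336/589 = 6.2750; b·c/n = 185·57/589 = 17.9032
Stratum 3 (Site C): n = 372; a·d/n = 12·192/372 = 6.1935; b·c/n = 150·18/372 = 7.2581
OR_MH = (11.2036 + 6.2750 + 6.1935) / (57.5414 + 17.9032 + 7.2581) = 23.6722 / 82.7027 = 0.28623

0.29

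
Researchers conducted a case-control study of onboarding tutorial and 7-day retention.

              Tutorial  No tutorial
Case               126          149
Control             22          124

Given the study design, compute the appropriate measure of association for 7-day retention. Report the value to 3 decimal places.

Reading the table with exposure as columns: a = 126 (Tutorial, case), b = 22 (Tutorial, non-case), c = 149 (No tutorial, case), d = 124.
This is a case-control study: participants were sampled on outcome status, so risks in the source population cannot be estimated directly — relative risk is not valid here. The odds ratio is the appropriate measure.
OR = (a·d)/(b·c) = (126 × 124) / (22 × 149) = 15624 / 3278 = 4.76632

4.766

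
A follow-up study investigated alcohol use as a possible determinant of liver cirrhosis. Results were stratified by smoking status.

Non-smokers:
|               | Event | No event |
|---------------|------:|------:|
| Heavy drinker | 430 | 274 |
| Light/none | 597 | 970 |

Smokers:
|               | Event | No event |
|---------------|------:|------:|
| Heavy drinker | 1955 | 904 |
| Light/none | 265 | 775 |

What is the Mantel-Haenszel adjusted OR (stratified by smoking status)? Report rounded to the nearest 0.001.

4.288

OR_MH = Σ(aᵢdᵢ/nᵢ) / Σ(bᵢcᵢ/nᵢ), where nᵢ is the stratum total.
Stratum 1 (Non-smokers): n = 2271; a·d/n = 430·970/2271 = 183.6636; b·c/n = 274·597/2271 = 72.0291
Stratum 2 (Smokers): n = 3899; a·d/n = 1955·775/3899 = 388.5932; b·c/n = 904·265/3899 = 61.4414
OR_MH = (183.6636 + 388.5932) / (72.0291 + 61.4414) = 572.2568 / 133.4705 = 4.28752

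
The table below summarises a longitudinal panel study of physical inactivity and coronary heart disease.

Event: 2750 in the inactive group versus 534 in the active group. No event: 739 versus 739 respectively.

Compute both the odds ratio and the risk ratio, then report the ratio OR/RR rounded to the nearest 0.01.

From the description: a = 2750, b = 739, c = 534, d = 739.
OR = (2750·739)/(739·534) = 2032250/394626 = 5.14981
Risk in exposed = 2750/3489 = 0.78819; risk in unexposed = 534/1273 = 0.41948; RR = 1.87897
OR/RR = 5.14981 / 1.87897 = 2.74077
The outcome is not rare, so the OR lies further from 1 than the RR.

2.74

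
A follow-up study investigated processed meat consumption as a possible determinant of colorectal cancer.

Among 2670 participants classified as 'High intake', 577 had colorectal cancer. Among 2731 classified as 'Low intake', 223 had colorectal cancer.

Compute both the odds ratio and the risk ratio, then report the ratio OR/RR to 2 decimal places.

From the description: a = 577, b = 2093, c = 223, d = 2508.
OR = (577·2508)/(2093·223) = 1447116/466739 = 3.10048
Risk in exposed = 577/2670 = 0.21610; risk in unexposed = 223/2731 = 0.08166; RR = 2.64656
OR/RR = 3.10048 / 2.64656 = 1.17152
The outcome is not rare, so the OR lies further from 1 than the RR.

1.17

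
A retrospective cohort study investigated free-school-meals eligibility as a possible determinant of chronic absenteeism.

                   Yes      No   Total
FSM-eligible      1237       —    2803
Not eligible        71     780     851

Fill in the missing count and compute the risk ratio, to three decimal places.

The missing cell is in the exposed row: 2803 − 1237 = 1566.
So a = 1237, b = 1566, c = 71, d = 780.
RR = [a/(a+b)] / [c/(c+d)] = (1237/2803) / (71/851) = 0.44131/0.08343 = 5.28954

5.290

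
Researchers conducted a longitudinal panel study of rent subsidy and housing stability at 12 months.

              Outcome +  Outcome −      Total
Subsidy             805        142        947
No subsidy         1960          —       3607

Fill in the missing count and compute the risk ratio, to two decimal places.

The missing cell is in the unexposed row: 3607 − 1960 = 1647.
So a = 805, b = 142, c = 1960, d = 1647.
RR = [a/(a+b)] / [c/(c+d)] = (805/947) / (1960/3607) = 0.85005/0.54339 = 1.56436

1.56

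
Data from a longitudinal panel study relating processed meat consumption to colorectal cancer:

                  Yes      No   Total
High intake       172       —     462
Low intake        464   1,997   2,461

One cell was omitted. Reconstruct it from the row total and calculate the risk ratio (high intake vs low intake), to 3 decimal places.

The missing cell is in the exposed row: 462 − 172 = 290.
So a = 172, b = 290, c = 464, d = 1997.
RR = [a/(a+b)] / [c/(c+d)] = (172/462) / (464/2461) = 0.37229/0.18854 = 1.97460

1.975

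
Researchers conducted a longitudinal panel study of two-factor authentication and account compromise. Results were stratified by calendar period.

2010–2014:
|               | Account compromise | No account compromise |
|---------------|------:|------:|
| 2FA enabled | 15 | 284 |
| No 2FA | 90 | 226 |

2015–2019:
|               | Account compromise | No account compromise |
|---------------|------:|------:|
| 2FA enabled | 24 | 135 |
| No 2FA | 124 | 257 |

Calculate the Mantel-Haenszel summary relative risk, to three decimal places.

RR_MH = Σ(aᵢ·n₀ᵢ/nᵢ) / Σ(cᵢ·n₁ᵢ/nᵢ), with n₁ᵢ = aᵢ+bᵢ (exposed), n₀ᵢ = cᵢ+dᵢ (unexposed), nᵢ = n₁ᵢ+n₀ᵢ.
Stratum 1 (2010–2014): n₁ = 299, n₀ = 316, n = 615; a·n₀/n = 15·316/615 = 7.7073; c·n₁/n = 90·299/615 = 43.7561
Stratum 2 (2015–2019): n₁ = 159, n₀ = 381, n = 540; a·n₀/n = 24·381/540 = 16.9333; c·n₁/n = 124·159/540 = 36.5111
RR_MH = (7.7073 + 16.9333) / (43.7561 + 36.5111) = 24.6407 / 80.2672 = 0.30698

0.307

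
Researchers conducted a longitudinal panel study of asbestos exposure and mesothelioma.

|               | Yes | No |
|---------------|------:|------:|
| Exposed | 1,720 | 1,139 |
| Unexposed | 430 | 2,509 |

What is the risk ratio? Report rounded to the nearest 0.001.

Cells: a = 1720, b = 1139, c = 430, d = 2509.
Risk in exposed = 1720/2859 = 0.60161; risk in unexposed = 430/2939 = 0.14631.
RR = 0.60161 / 0.14631 = 4.11193
The risk among the exposed is 4.11 times that among the unexposed.

4.112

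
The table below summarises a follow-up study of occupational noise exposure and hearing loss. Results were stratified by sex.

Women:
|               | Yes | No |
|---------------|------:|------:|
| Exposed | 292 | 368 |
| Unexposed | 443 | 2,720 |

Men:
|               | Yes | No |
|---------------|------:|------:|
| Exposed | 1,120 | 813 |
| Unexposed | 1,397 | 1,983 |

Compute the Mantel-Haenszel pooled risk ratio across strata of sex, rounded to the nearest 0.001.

RR_MH = Σ(aᵢ·n₀ᵢ/nᵢ) / Σ(cᵢ·n₁ᵢ/nᵢ), with n₁ᵢ = aᵢ+bᵢ (exposed), n₀ᵢ = cᵢ+dᵢ (unexposed), nᵢ = n₁ᵢ+n₀ᵢ.
Stratum 1 (Women): n₁ = 660, n₀ = 3163, n = 3823; a·n₀/n = 292·3163/3823 = 241.5893; c·n₁/n = 443·660/3823 = 76.4792
Stratum 2 (Men): n₁ = 1933, n₀ = 3380, n = 5313; a·n₀/n = 1120·3380/5313 = 712.5165; c·n₁/n = 1397·1933/5313 = 508.2629
RR_MH = (241.5893 + 712.5165) / (76.4792 + 508.2629) = 954.1058 / 584.7421 = 1.63167

1.632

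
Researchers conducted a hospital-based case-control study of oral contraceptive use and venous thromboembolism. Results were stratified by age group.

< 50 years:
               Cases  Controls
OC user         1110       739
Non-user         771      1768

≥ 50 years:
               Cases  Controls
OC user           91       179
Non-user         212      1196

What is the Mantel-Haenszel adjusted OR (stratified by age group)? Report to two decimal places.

OR_MH = Σ(aᵢdᵢ/nᵢ) / Σ(bᵢcᵢ/nᵢ), where nᵢ is the stratum total.
Stratum 1 (< 50 years): n = 4388; a·d/n = 1110·1768/4388 = 447.2379; b·c/n = 739·771/4388 = 129.8471
Stratum 2 (≥ 50 years): n = 1678; a·d/n = 91·1196/1678 = 64.8605; b·c/n = 179·212/1678 = 22.6150
OR_MH = (447.2379 + 64.8605) / (129.8471 + 22.6150) = 512.0985 / 152.4621 = 3.35886

3.36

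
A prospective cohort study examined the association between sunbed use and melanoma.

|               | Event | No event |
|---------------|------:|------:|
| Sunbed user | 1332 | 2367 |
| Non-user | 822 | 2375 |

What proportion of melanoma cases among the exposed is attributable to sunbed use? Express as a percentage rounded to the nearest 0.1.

28.6

Cells: a = 1332, b = 2367, c = 822, d = 2375.
Risk in exposed = 1332/3699 = 0.36010; risk in unexposed = 822/3197 = 0.25712.
RR = 0.36010/0.25712 = 1.40052
AR% = (RR − 1)/RR × 100 = (1.40052 − 1)/1.40052 × 100 = 28.5982%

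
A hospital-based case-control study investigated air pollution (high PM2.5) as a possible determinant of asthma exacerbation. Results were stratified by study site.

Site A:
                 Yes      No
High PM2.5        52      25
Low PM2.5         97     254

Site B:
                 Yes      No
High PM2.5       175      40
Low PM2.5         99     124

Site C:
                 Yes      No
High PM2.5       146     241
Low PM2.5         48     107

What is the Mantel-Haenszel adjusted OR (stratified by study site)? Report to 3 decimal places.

3.030

OR_MH = Σ(aᵢdᵢ/nᵢ) / Σ(bᵢcᵢ/nᵢ), where nᵢ is the stratum total.
Stratum 1 (Site A): n = 428; a·d/n = 52·254/428 = 30.8598; b·c/n = 25·97/428 = 5.6659
Stratum 2 (Site B): n = 438; a·d/n = 175·124/438 = 49.5434; b·c/n = 40·99/438 = 9.0411
Stratum 3 (Site C): n = 542; a·d/n = 146·107/542 = 28.8229; b·c/n = 241·48/542 = 21.3432
OR_MH = (30.8598 + 49.5434 + 28.8229) / (5.6659 + 9.0411 + 21.3432) = 109.2261 / 36.0502 = 3.02984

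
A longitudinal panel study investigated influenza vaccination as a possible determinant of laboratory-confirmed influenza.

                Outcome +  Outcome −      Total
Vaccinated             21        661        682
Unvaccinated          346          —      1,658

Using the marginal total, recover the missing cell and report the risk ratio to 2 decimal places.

0.15

The missing cell is in the unexposed row: 1658 − 346 = 1312.
So a = 21, b = 661, c = 346, d = 1312.
RR = [a/(a+b)] / [c/(c+d)] = (21/682) / (346/1658) = 0.03079/0.20869 = 0.14755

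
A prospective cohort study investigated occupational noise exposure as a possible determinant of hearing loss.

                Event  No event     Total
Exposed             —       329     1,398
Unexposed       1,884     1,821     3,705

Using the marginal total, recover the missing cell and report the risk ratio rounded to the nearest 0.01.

1.50

The missing cell is in the exposed row: 1398 − 329 = 1069.
So a = 1069, b = 329, c = 1884, d = 1821.
RR = [a/(a+b)] / [c/(c+d)] = (1069/1398) / (1884/3705) = 0.76466/0.50850 = 1.50376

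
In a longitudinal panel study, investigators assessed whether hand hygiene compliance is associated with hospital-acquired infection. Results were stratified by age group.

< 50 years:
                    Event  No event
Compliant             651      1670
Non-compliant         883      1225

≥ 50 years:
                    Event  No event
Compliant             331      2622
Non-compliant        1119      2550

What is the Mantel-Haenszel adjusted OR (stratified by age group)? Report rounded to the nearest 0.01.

OR_MH = Σ(aᵢdᵢ/nᵢ) / Σ(bᵢcᵢ/nᵢ), where nᵢ is the stratum total.
Stratum 1 (< 50 years): n = 4429; a·d/n = 651·1225/4429 = 180.0576; b·c/n = 1670·883/4429 = 332.9442
Stratum 2 (≥ 50 years): n = 6622; a·d/n = 331·2550/6622 = 127.4615; b·c/n = 2622·1119/6622 = 443.0713
OR_MH = (180.0576 + 127.4615) / (332.9442 + 443.0713) = 307.5191 / 776.0155 = 0.39628

0.40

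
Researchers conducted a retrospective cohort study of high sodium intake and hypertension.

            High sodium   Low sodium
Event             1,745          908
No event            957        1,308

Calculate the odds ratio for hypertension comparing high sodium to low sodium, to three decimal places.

2.627

Reading the table with exposure as columns: a = 1745 (High sodium, case), b = 957 (High sodium, non-case), c = 908 (Low sodium, case), d = 1308.
OR = (a·d)/(b·c) = (1745 × 1308) / (957 × 908) = 2282460 / 868956 = 2.62667
The odds of hypertension are about 2.63 times as high in the high sodium group.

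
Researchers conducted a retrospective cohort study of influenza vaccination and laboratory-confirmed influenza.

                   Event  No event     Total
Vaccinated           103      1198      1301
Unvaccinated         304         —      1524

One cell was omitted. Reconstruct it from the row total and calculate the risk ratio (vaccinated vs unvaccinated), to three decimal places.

0.397

The missing cell is in the unexposed row: 1524 − 304 = 1220.
So a = 103, b = 1198, c = 304, d = 1220.
RR = [a/(a+b)] / [c/(c+d)] = (103/1301) / (304/1524) = 0.07917/0.19948 = 0.39689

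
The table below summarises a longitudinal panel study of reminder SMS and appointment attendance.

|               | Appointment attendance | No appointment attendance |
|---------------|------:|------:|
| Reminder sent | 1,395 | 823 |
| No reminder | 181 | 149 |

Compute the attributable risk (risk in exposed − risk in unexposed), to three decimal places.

0.080

Cells: a = 1395, b = 823, c = 181, d = 149.
Risk in exposed = 1395/2218 = 0.628945; risk in unexposed = 181/330 = 0.548485.
Risk difference = 0.628945 − 0.548485 = 0.080460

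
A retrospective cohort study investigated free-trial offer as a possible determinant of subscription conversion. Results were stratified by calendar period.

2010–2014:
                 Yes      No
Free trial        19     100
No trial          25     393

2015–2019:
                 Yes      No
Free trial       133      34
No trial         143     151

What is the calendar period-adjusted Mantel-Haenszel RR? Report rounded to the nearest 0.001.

RR_MH = Σ(aᵢ·n₀ᵢ/nᵢ) / Σ(cᵢ·n₁ᵢ/nᵢ), with n₁ᵢ = aᵢ+bᵢ (exposed), n₀ᵢ = cᵢ+dᵢ (unexposed), nᵢ = n₁ᵢ+n₀ᵢ.
Stratum 1 (2010–2014): n₁ = 119, n₀ = 418, n = 537; a·n₀/n = 19·418/537 = 14.7896; c·n₁/n = 25·119/537 = 5.5400
Stratum 2 (2015–2019): n₁ = 167, n₀ = 294, n = 461; a·n₀/n = 133·294/461 = 84.8200; c·n₁/n = 143·167/461 = 51.8026
RR_MH = (14.7896 + 84.8200) / (5.5400 + 51.8026) = 99.6095 / 57.3426 = 1.73709

1.737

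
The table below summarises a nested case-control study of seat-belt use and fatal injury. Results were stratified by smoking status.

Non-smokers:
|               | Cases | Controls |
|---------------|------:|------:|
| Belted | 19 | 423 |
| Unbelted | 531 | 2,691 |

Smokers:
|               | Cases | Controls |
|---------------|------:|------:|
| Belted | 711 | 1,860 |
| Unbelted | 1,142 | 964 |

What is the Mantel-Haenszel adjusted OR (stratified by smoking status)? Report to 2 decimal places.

OR_MH = Σ(aᵢdᵢ/nᵢ) / Σ(bᵢcᵢ/nᵢ), where nᵢ is the stratum total.
Stratum 1 (Non-smokers): n = 3664; a·d/n = 19·2691/3664 = 13.9544; b·c/n = 423·531/3664 = 61.3027
Stratum 2 (Smokers): n = 4677; a·d/n = 711·964/4677 = 146.5478; b·c/n = 1860·1142/4677 = 454.1629
OR_MH = (13.9544 + 146.5478) / (61.3027 + 454.1629) = 160.5022 / 515.4656 = 0.31137

0.31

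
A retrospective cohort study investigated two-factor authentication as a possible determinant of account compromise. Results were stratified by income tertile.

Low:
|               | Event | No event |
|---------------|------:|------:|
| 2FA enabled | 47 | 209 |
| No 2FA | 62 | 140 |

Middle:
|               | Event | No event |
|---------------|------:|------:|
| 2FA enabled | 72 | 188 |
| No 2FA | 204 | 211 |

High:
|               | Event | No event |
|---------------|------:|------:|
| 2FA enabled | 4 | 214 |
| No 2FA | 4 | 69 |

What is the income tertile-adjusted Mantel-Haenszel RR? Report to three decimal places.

RR_MH = Σ(aᵢ·n₀ᵢ/nᵢ) / Σ(cᵢ·n₁ᵢ/nᵢ), with n₁ᵢ = aᵢ+bᵢ (exposed), n₀ᵢ = cᵢ+dᵢ (unexposed), nᵢ = n₁ᵢ+n₀ᵢ.
Stratum 1 (Low): n₁ = 256, n₀ = 202, n = 458; a·n₀/n = 47·202/458 = 20.7293; c·n₁/n = 62·256/458 = 34.6550
Stratum 2 (Middle): n₁ = 260, n₀ = 415, n = 675; a·n₀/n = 72·415/675 = 44.2667; c·n₁/n = 204·260/675 = 78.5778
Stratum 3 (High): n₁ = 218, n₀ = 73, n = 291; a·n₀/n = 4·73/291 = 1.0034; c·n₁/n = 4·218/291 = 2.9966
RR_MH = (20.7293 + 44.2667 + 1.0034) / (34.6550 + 78.5778 + 2.9966) = 65.9994 / 116.2294 = 0.56784

0.568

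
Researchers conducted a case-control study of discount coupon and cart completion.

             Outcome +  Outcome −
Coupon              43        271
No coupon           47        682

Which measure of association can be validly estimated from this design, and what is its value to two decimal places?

2.30

Cells: a = 43, b = 271, c = 47, d = 682.
This is a case-control study: participants were sampled on outcome status, so risks in the source population cannot be estimated directly — relative risk is not valid here. The odds ratio is the appropriate measure.
OR = (a·d)/(b·c) = (43 × 682) / (271 × 47) = 29326 / 12737 = 2.30243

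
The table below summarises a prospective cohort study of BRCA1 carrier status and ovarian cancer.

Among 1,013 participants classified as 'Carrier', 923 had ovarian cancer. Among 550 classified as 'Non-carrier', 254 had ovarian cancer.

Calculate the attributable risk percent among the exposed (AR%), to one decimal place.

From the description: a = 923, b = 90, c = 254, d = 296.
Risk in exposed = 923/1013 = 0.91115; risk in unexposed = 254/550 = 0.46182.
RR = 0.91115/0.46182 = 1.97297
AR% = (RR − 1)/RR × 100 = (1.97297 − 1)/1.97297 × 100 = 49.3151%

49.3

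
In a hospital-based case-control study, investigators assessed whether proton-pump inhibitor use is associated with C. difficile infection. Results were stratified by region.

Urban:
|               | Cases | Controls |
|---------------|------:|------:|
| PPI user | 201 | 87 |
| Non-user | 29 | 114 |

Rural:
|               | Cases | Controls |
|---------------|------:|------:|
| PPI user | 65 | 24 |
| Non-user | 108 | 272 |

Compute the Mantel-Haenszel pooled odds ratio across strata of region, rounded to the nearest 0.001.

7.984

OR_MH = Σ(aᵢdᵢ/nᵢ) / Σ(bᵢcᵢ/nᵢ), where nᵢ is the stratum total.
Stratum 1 (Urban): n = 431; a·d/n = 201·114/431 = 53.1647; b·c/n = 87·29/431 = 5.8538
Stratum 2 (Rural): n = 469; a·d/n = 65·272/469 = 37.6972; b·c/n = 24·108/469 = 5.5267
OR_MH = (53.1647 + 37.6972) / (5.8538 + 5.5267) = 90.8620 / 11.3805 = 7.98402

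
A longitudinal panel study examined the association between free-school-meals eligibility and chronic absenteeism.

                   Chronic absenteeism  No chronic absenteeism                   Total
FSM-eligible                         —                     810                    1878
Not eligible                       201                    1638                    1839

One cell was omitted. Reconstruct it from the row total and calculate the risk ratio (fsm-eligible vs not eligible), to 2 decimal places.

The missing cell is in the exposed row: 1878 − 810 = 1068.
So a = 1068, b = 810, c = 201, d = 1638.
RR = [a/(a+b)] / [c/(c+d)] = (1068/1878) / (201/1839) = 0.56869/0.10930 = 5.20309

5.20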